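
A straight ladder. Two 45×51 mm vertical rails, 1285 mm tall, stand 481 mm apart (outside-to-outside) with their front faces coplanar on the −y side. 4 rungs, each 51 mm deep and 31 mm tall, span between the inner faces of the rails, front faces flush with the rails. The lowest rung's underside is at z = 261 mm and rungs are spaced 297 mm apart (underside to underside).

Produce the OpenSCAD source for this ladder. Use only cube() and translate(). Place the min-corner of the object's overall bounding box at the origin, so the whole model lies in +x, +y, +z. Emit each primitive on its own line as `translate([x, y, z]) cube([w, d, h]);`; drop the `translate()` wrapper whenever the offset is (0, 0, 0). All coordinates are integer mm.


cube([45, 51, 1285]);
translate([436, 0, 0]) cube([45, 51, 1285]);
translate([45, 0, 261]) cube([391, 51, 31]);
translate([45, 0, 558]) cube([391, 51, 31]);
translate([45, 0, 855]) cube([391, 51, 31]);
translate([45, 0, 1152]) cube([391, 51, 31]);


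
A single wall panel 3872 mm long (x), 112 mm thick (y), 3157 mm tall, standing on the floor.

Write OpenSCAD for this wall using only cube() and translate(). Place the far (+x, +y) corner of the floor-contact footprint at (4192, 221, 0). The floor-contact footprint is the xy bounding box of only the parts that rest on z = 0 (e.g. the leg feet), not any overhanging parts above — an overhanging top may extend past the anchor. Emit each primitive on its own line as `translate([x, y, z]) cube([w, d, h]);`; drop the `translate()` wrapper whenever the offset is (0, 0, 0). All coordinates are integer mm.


translate([320, 109, 0]) cube([3872, 112, 3157]);


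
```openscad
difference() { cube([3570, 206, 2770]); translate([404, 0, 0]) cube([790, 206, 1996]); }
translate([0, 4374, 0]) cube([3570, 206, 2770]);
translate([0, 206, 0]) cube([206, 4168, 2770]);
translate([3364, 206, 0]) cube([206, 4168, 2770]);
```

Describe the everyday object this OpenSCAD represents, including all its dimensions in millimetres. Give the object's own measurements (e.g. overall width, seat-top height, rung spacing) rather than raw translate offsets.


A single room: four walls, each 2770 mm tall and 206 mm thick, enclosing an outside footprint 3570×4580 mm (x × y), no floor or roof. The front and back walls (−y and +y sides) run the full x-width; the side walls fit between their inner faces. A door opening 790 mm wide and 1996 mm tall is cut through the front wall from the floor up, its −x edge 404 mm from the wall's −x end.


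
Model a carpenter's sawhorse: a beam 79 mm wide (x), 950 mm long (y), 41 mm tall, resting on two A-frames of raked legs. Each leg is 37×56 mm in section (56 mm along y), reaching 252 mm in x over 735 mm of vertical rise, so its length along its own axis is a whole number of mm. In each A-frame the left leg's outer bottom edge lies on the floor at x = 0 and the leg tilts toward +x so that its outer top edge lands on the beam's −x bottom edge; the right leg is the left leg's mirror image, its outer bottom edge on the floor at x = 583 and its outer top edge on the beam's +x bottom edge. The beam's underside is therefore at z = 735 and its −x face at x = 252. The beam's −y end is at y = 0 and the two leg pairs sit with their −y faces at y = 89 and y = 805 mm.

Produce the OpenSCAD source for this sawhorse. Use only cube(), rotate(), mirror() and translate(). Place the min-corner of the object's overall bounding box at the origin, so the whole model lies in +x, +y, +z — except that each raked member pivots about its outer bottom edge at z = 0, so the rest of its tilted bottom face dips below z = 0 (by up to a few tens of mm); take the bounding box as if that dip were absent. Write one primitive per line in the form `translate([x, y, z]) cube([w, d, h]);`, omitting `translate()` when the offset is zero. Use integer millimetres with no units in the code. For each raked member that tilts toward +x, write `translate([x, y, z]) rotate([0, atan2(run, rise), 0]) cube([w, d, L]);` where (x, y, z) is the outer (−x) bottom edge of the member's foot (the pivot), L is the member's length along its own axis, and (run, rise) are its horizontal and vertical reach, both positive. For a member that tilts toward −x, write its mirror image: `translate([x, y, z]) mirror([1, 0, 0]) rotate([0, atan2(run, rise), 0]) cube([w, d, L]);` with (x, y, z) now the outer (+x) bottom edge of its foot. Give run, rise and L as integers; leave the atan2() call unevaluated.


translate([252, 0, 735]) cube([79, 950, 41]);
translate([0, 89, 0]) rotate([0, atan2(252, 735), 0]) cube([37, 56, 777]);
translate([583, 89, 0]) mirror([1, 0, 0]) rotate([0, atan2(252, 735), 0]) cube([37, 56, 777]);
translate([0, 805, 0]) rotate([0, atan2(252, 735), 0]) cube([37, 56, 777]);
translate([583, 805, 0]) mirror([1, 0, 0]) rotate([0, atan2(252, 735), 0]) cube([37, 56, 777]);


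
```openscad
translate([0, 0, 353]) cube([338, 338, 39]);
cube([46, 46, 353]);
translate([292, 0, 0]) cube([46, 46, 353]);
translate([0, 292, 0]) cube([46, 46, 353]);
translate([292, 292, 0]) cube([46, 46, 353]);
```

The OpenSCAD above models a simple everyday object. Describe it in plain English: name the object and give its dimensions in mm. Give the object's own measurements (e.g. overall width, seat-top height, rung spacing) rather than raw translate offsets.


A four-legged stool. The seat is a 338×338×39 mm slab whose top surface is at z = 392 mm; four square legs, each 46×46 mm in cross-section, run from the floor (z = 0) to the underside of the seat, each flush with a corner of the seat.


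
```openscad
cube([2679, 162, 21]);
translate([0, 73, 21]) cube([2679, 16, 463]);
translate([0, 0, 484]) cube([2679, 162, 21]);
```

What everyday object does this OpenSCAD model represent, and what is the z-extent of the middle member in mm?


An I-beam. The web height is 463 mm.

Two wide flanges with a thin centred web — an I-beam. Overall 505 mm minus two 21 mm flanges gives a web of 505 − 2·21 = 463 mm.


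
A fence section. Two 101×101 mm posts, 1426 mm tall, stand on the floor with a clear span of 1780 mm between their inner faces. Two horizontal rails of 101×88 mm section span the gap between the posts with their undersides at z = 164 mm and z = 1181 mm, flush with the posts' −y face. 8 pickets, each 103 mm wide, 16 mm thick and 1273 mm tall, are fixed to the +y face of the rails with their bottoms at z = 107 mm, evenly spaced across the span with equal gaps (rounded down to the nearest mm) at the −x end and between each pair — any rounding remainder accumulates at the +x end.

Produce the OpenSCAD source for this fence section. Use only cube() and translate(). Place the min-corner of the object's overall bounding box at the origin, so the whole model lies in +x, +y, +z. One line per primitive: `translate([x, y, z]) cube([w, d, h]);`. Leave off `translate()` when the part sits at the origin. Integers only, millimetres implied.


cube([101, 101, 1426]);
translate([1881, 0, 0]) cube([101, 101, 1426]);
translate([101, 0, 164]) cube([1780, 101, 88]);
translate([101, 0, 1181]) cube([1780, 101, 88]);
translate([207, 101, 107]) cube([103, 16, 1273]);
translate([416, 101, 107]) cube([103, 16, 1273]);
translate([625, 101, 107]) cube([103, 16, 1273]);
translate([834, 101, 107]) cube([103, 16, 1273]);
translate([1043, 101, 107]) cube([103, 16, 1273]);
translate([1252, 101, 107]) cube([103, 16, 1273]);
translate([1461, 101, 107]) cube([103, 16, 1273]);
translate([1670, 101, 107]) cube([103, 16, 1273]);


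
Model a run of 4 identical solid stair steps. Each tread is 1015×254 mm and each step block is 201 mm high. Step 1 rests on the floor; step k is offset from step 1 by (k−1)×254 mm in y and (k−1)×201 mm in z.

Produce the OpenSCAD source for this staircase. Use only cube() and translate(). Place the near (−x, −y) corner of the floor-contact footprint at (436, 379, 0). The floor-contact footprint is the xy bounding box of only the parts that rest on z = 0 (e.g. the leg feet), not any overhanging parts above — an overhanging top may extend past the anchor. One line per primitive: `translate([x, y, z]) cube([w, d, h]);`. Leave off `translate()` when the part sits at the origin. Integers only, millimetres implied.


translate([436, 379, 0]) cube([1015, 254, 201]);
translate([436, 633, 201]) cube([1015, 254, 201]);
translate([436, 887, 402]) cube([1015, 254, 201]);
translate([436, 1141, 603]) cube([1015, 254, 201]);


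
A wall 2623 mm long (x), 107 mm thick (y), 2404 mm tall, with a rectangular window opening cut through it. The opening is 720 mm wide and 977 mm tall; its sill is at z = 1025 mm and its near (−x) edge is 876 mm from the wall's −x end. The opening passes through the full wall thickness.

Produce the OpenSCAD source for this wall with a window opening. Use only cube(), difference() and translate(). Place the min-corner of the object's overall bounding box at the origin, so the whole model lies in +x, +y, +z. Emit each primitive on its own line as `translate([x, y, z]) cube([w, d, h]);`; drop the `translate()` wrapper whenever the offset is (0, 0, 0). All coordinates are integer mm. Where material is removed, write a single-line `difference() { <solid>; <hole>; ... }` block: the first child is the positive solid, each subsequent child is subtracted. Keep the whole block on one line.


difference() { cube([2623, 107, 2404]); translate([876, 0, 1025]) cube([720, 107, 977]); }


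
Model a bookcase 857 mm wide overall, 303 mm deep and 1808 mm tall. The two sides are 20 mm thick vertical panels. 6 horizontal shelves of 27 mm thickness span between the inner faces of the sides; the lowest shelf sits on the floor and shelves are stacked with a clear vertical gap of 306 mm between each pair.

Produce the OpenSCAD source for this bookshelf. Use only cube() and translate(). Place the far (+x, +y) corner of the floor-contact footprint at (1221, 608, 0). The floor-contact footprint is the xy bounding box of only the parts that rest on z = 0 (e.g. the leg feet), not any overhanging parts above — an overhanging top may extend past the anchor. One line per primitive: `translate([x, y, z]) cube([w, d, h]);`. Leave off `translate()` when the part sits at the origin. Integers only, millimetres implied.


translate([364, 305, 0]) cube([20, 303, 1808]);
translate([1201, 305, 0]) cube([20, 303, 1808]);
translate([384, 305, 0]) cube([817, 303, 27]);
translate([384, 305, 333]) cube([817, 303, 27]);
translate([384, 305, 666]) cube([817, 303, 27]);
translate([384, 305, 999]) cube([817, 303, 27]);
translate([384, 305, 1332]) cube([817, 303, 27]);
translate([384, 305, 1665]) cube([817, 303, 27]);


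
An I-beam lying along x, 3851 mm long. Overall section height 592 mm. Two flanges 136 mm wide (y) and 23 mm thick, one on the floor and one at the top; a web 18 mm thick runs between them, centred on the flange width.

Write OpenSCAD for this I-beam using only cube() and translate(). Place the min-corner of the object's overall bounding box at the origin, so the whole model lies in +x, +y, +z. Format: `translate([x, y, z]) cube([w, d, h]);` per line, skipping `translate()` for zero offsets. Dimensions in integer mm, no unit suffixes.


cube([3851, 136, 23]);
translate([0, 59, 23]) cube([3851, 18, 546]);
translate([0, 0, 569]) cube([3851, 136, 23]);


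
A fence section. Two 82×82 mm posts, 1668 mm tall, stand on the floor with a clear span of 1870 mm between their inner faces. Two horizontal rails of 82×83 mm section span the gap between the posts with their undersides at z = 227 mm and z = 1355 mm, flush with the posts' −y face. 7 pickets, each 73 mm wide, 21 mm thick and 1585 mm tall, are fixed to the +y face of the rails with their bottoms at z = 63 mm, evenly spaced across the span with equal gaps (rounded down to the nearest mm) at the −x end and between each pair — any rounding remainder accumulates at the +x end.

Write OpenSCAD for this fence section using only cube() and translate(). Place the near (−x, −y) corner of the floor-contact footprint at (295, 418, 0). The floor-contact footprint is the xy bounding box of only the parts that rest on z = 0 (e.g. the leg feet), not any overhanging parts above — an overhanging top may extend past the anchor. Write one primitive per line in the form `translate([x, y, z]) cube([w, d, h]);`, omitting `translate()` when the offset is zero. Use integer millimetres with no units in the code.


translate([295, 418, 0]) cube([82, 82, 1668]);
translate([2247, 418, 0]) cube([82, 82, 1668]);
translate([377, 418, 227]) cube([1870, 82, 83]);
translate([377, 418, 1355]) cube([1870, 82, 83]);
translate([546, 500, 63]) cube([73, 21, 1585]);
translate([788, 500, 63]) cube([73, 21, 1585]);
translate([1030, 500, 63]) cube([73, 21, 1585]);
translate([1272, 500, 63]) cube([73, 21, 1585]);
translate([1514, 500, 63]) cube([73, 21, 1585]);
translate([1756, 500, 63]) cube([73, 21, 1585]);
translate([1998, 500, 63]) cube([73, 21, 1585]);


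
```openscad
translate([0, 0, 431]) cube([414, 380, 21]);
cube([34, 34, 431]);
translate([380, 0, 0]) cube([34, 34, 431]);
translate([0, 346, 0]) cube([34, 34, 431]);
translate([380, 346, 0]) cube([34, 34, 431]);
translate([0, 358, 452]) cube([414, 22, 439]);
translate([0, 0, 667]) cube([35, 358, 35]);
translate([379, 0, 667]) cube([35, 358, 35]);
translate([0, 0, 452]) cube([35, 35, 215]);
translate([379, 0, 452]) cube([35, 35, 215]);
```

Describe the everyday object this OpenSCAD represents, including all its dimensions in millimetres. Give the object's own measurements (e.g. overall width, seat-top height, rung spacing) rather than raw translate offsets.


A chair. The seat is a 414×380×21 mm slab with its top at z = 452 mm, on four 34×34 mm corner legs (flush with the seat edges, standing on z = 0). A flat backrest 22 mm thick, 439 mm tall, spans the full seat width and rises from the seat top along its +y edge, rear face flush with the rear of the seat. Two armrests of 35×35 mm section run along each side from the seat's front edge to the front of the backrest, top faces 250 mm above the seat top and outer faces flush with the seat's x-edges; a 35×35 mm post under the front of each armrest stands on the seat at the front corner.


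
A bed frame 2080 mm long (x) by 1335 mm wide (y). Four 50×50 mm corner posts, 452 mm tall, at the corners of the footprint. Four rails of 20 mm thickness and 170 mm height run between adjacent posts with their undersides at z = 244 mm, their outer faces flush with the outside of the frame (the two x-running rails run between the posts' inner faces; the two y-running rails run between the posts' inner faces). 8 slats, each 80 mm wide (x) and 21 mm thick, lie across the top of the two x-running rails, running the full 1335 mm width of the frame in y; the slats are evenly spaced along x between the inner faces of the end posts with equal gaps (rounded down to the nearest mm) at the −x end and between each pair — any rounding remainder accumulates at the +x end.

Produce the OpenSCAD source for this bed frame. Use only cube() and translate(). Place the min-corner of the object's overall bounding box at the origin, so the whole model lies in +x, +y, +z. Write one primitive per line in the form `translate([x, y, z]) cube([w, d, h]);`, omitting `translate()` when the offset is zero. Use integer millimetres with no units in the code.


cube([50, 50, 452]);
translate([0, 1285, 0]) cube([50, 50, 452]);
translate([2030, 0, 0]) cube([50, 50, 452]);
translate([2030, 1285, 0]) cube([50, 50, 452]);
translate([50, 0, 244]) cube([1980, 20, 170]);
translate([50, 1315, 244]) cube([1980, 20, 170]);
translate([0, 50, 244]) cube([20, 1235, 170]);
translate([2060, 50, 244]) cube([20, 1235, 170]);
translate([198, 0, 414]) cube([80, 1335, 21]);
translate([426, 0, 414]) cube([80, 1335, 21]);
translate([654, 0, 414]) cube([80, 1335, 21]);
translate([882, 0, 414]) cube([80, 1335, 21]);
translate([1110, 0, 414]) cube([80, 1335, 21]);
translate([1338, 0, 414]) cube([80, 1335, 21]);
translate([1566, 0, 414]) cube([80, 1335, 21]);
translate([1794, 0, 414]) cube([80, 1335, 21]);


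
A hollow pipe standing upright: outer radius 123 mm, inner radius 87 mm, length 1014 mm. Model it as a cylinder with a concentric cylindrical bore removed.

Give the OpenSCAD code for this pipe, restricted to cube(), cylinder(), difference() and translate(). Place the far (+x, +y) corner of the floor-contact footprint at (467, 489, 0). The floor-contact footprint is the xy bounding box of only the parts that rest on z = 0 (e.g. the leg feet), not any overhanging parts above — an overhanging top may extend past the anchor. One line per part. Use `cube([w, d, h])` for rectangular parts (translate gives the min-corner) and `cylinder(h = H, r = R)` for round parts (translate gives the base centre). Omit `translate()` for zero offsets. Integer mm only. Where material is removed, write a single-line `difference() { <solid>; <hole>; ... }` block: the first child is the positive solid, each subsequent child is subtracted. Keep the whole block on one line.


difference() { translate([344, 366, 0]) cylinder(h = 1014, r = 123); translate([344, 366, 0]) cylinder(h = 1014, r = 87); }


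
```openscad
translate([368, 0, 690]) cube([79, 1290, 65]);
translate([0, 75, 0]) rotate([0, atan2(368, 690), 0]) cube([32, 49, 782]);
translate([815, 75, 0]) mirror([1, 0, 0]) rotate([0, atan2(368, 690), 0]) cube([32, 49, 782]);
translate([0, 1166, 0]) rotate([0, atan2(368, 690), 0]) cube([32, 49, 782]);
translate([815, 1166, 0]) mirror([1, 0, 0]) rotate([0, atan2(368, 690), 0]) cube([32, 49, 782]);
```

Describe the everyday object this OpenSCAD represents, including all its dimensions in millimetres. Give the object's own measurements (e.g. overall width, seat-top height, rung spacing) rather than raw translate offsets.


A sawhorse. A 79×1290×65 mm beam (x, y, z) sits on two A-frame leg pairs. Each pair is two raked legs of 32×49 mm section (49 mm along y) splaying symmetrically in x. Each leg rises 690 mm vertically over 368 mm of horizontal reach and is 782 mm long along its own axis. Every leg's outer bottom edge rests on the floor and its outer top edge meets a bottom edge of the beam — the left legs (tilting toward +x) meet the beam's −x bottom edge, the right legs (their mirror images, tilting toward −x) meet its +x bottom edge — so the leg tops tuck under the beam, the beam's underside is 690 mm above the floor, and the feet are 815 mm apart outside-to-outside with the beam centred between them. The two leg pairs are set in 75 mm from either end of the beam.


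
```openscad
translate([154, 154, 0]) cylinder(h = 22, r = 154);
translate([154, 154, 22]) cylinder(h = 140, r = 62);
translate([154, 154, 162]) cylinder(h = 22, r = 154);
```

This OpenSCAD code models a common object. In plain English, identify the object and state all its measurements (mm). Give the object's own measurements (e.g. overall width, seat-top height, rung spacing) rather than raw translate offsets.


A spool: two coaxial disc flanges of radius 154 mm and thickness 22 mm, joined by a core cylinder of radius 62 mm and height 140 mm. The lower flange rests on z = 0 and the three cylinders share a vertical axis.


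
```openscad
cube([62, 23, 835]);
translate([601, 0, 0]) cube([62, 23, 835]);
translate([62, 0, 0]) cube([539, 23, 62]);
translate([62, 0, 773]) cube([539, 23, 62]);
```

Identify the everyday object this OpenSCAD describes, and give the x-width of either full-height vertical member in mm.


A picture frame. The border width is 62 mm.

Four thin pieces enclosing a rectangular opening — a picture frame. The two full-height stiles are 835 mm tall; the top rail sits at z = 773 and is 62 mm tall, so the border above the opening is 835 − 773 = 62 mm, matching the stile x-width.


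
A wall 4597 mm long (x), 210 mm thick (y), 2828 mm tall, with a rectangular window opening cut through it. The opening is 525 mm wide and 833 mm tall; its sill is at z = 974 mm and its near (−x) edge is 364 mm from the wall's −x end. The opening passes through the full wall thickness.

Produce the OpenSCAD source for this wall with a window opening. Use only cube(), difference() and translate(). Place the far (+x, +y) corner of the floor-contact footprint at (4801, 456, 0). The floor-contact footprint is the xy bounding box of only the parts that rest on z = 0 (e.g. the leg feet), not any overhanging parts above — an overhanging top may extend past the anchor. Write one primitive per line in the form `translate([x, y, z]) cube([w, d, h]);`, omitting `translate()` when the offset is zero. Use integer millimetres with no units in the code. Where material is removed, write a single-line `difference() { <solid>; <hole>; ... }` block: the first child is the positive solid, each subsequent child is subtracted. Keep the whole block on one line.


difference() { translate([204, 246, 0]) cube([4597, 210, 2828]); translate([568, 246, 974]) cube([525, 210, 833]); }


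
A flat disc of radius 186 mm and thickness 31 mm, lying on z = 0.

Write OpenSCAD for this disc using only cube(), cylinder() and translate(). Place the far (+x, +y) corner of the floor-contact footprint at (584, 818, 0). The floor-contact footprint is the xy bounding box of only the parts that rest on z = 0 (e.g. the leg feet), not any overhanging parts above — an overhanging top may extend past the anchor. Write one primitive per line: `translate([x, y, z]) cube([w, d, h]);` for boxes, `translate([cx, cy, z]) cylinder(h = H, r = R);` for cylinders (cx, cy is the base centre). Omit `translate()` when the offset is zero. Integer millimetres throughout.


translate([398, 632, 0]) cylinder(h = 31, r = 186);


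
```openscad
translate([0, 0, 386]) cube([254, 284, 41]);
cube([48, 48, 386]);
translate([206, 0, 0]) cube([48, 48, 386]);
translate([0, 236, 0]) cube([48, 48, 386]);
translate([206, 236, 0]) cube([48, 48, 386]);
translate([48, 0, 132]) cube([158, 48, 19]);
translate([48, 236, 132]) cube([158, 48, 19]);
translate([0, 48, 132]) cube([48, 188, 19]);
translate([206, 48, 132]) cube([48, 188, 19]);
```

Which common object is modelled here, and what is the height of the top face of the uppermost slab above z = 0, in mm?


A stool. The seat height is 427 mm.

A 254×284×41 slab at z = 386 on four corner posts — a stool. The seat top is 386 + 41 = 427 mm.


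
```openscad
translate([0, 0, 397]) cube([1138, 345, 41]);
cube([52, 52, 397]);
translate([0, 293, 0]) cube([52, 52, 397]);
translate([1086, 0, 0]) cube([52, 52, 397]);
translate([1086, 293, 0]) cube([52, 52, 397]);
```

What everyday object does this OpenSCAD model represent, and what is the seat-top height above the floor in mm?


A bench. The seat-top height is 438 mm.

A long slab on four corner posts — a bench. The slab sits at z = 397 with thickness 41, so the top is 397 + 41 = 438 mm.


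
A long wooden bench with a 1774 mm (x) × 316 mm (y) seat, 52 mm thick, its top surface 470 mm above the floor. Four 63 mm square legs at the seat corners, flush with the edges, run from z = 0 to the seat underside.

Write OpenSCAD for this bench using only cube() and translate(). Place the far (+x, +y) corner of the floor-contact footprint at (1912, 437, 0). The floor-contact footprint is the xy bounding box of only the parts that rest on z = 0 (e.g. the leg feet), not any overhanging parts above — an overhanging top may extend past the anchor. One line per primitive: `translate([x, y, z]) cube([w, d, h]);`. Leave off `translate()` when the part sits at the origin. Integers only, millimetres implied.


translate([138, 121, 418]) cube([1774, 316, 52]);
translate([138, 121, 0]) cube([63, 63, 418]);
translate([138, 374, 0]) cube([63, 63, 418]);
translate([1849, 121, 0]) cube([63, 63, 418]);
translate([1849, 374, 0]) cube([63, 63, 418]);


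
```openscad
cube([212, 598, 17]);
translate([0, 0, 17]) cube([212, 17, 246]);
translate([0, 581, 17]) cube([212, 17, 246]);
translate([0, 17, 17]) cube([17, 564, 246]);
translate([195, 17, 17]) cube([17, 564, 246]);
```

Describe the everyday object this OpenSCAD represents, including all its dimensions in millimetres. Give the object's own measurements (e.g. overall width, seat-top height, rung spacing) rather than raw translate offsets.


An open-topped rectangular box: outside dimensions 212×598×263 mm, with a uniform wall and base thickness of 17 mm. The base is a full 212×598 slab on the floor; four walls sit on top of the base. The front and back walls (the −y and +y sides) span the full width; the two side walls fit between them.


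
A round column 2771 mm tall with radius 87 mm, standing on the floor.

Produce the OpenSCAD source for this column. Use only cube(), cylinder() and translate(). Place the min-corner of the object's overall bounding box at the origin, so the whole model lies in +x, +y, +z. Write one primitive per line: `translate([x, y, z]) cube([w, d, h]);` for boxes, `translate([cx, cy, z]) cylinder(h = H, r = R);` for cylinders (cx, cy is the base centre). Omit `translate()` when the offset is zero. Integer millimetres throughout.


translate([87, 87, 0]) cylinder(h = 2771, r = 87);


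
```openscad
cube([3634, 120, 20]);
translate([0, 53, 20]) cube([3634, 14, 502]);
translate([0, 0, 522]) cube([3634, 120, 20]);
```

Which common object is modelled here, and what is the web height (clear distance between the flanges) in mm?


An I-beam. The web height is 502 mm.

Two wide flanges with a thin centred web — an I-beam. Overall 542 mm minus two 20 mm flanges gives a web of 542 − 2·20 = 502 mm.


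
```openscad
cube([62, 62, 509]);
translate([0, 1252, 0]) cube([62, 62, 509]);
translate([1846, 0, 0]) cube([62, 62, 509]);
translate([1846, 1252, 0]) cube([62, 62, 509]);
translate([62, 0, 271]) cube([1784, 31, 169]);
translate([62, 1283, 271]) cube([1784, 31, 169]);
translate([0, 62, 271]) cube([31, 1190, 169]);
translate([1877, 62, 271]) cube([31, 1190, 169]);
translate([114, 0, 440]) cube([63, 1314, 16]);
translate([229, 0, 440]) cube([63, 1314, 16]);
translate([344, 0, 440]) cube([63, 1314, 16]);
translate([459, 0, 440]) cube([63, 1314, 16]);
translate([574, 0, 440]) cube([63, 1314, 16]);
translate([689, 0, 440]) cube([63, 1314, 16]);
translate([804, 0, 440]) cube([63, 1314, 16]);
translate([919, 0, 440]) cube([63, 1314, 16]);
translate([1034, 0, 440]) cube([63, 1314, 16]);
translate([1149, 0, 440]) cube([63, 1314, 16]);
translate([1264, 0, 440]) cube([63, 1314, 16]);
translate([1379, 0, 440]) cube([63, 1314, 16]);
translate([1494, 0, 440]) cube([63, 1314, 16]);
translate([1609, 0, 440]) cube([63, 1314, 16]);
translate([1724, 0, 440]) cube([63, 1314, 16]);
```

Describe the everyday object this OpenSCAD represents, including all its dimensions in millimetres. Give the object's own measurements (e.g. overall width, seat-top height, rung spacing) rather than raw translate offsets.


A bed frame 1908 mm long (x) by 1314 mm wide (y). Four 62×62 mm corner posts, 509 mm tall, at the corners of the footprint. Four rails of 31 mm thickness and 169 mm height run between adjacent posts with their undersides at z = 271 mm, their outer faces flush with the outside of the frame (the two x-running rails run between the posts' inner faces; the two y-running rails run between the posts' inner faces). 15 slats, each 63 mm wide (x) and 16 mm thick, lie across the top of the two x-running rails, running the full 1314 mm width of the frame in y; along x they sit between the end posts with a 52 mm gap after the −x posts and between neighbouring slats, leaving 59 mm before the +x posts.


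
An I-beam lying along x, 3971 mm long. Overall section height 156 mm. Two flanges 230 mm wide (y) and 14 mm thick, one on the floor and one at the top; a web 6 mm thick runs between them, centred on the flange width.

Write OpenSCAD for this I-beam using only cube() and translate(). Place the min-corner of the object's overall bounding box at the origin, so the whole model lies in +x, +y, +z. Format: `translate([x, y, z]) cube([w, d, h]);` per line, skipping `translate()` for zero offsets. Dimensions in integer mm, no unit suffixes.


cube([3971, 230, 14]);
translate([0, 112, 14]) cube([3971, 6, 128]);
translate([0, 0, 142]) cube([3971, 230, 14]);


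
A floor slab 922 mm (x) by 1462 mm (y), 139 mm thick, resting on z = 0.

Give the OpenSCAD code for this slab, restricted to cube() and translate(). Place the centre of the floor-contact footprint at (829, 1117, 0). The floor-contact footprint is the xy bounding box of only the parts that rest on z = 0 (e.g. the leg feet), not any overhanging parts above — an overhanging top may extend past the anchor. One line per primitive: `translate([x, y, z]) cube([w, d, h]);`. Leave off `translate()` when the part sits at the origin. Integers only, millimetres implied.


translate([368, 386, 0]) cube([922, 1462, 139]);


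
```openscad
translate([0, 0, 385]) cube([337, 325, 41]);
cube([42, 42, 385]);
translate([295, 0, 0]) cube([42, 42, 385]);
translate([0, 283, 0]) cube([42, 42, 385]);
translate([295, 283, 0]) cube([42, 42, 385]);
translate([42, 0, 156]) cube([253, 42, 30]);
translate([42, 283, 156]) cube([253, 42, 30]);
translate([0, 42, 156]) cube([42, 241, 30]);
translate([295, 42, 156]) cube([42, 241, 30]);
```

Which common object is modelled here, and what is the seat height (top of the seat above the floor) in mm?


A stool. The seat height is 426 mm.

A 337×325×41 slab at z = 385 on four corner posts — a stool. The seat top is 385 + 41 = 426 mm.


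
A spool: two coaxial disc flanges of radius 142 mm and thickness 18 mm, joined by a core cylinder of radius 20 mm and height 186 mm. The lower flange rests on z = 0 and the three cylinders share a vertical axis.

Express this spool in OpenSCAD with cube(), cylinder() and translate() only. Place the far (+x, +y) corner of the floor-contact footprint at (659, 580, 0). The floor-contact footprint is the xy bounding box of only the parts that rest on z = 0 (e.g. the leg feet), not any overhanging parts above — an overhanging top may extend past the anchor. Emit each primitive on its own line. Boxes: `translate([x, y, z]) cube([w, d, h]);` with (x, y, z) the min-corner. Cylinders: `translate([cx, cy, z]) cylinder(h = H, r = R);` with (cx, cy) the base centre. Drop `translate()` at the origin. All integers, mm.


translate([517, 438, 0]) cylinder(h = 18, r = 142);
translate([517, 438, 18]) cylinder(h = 186, r = 20);
translate([517, 438, 204]) cylinder(h = 18, r = 142);


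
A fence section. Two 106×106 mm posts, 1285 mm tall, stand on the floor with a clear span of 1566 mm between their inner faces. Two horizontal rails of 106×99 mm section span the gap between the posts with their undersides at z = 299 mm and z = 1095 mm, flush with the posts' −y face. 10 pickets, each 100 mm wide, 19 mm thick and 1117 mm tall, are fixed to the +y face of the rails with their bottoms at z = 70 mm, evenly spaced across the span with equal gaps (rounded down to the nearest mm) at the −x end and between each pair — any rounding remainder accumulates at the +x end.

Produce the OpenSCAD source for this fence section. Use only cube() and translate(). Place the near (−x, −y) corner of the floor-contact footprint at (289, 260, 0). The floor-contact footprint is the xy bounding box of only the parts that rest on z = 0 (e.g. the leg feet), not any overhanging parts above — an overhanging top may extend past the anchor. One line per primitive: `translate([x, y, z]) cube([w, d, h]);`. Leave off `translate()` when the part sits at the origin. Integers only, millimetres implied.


translate([289, 260, 0]) cube([106, 106, 1285]);
translate([1961, 260, 0]) cube([106, 106, 1285]);
translate([395, 260, 299]) cube([1566, 106, 99]);
translate([395, 260, 1095]) cube([1566, 106, 99]);
translate([446, 366, 70]) cube([100, 19, 1117]);
translate([597, 366, 70]) cube([100, 19, 1117]);
translate([748, 366, 70]) cube([100, 19, 1117]);
translate([899, 366, 70]) cube([100, 19, 1117]);
translate([1050, 366, 70]) cube([100, 19, 1117]);
translate([1201, 366, 70]) cube([100, 19, 1117]);
translate([1352, 366, 70]) cube([100, 19, 1117]);
translate([1503, 366, 70]) cube([100, 19, 1117]);
translate([1654, 366, 70]) cube([100, 19, 1117]);
translate([1805, 366, 70]) cube([100, 19, 1117]);


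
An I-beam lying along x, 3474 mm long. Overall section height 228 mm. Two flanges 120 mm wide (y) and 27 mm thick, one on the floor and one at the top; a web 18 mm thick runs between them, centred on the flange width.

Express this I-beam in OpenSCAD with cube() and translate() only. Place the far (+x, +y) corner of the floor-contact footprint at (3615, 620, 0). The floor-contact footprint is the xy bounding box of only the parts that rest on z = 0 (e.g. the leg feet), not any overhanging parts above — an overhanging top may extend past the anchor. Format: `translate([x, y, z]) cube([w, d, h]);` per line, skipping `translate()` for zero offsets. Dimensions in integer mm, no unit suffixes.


translate([141, 500, 0]) cube([3474, 120, 27]);
translate([141, 551, 27]) cube([3474, 18, 174]);
translate([141, 500, 201]) cube([3474, 120, 27]);


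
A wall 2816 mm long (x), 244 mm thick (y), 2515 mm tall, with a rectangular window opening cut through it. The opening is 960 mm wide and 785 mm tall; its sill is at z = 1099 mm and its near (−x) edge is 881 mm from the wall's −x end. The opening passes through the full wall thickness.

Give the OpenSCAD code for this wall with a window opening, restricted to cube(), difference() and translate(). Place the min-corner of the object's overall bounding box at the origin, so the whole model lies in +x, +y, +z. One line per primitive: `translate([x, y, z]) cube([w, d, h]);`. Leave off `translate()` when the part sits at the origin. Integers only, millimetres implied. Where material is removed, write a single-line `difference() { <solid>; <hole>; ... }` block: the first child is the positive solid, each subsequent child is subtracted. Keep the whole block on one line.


difference() { cube([2816, 244, 2515]); translate([881, 0, 1099]) cube([960, 244, 785]); }


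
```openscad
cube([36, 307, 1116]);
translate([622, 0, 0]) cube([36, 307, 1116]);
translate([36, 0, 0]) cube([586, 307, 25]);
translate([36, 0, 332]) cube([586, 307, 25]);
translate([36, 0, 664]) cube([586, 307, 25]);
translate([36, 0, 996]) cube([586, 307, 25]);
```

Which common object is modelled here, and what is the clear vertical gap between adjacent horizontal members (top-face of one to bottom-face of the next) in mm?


A bookshelf. The clear shelf gap is 307 mm.

Two tall side panels with 4 horizontal boards between them — a bookshelf. The first two shelf undersides are at z = 0 and z = 332; with shelf thickness 25, the clear gap is 332 − 0 − 25 = 307 mm.


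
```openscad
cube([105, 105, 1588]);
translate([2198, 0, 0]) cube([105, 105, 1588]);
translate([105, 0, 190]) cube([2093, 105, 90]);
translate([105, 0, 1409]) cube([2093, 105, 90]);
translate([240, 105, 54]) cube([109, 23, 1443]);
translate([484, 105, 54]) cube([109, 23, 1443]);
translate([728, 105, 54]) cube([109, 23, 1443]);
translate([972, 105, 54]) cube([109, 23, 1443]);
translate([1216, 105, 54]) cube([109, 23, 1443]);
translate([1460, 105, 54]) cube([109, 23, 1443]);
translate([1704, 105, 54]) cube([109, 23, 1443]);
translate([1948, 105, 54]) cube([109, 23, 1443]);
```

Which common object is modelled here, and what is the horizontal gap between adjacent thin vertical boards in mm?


A fence section. The picket gap is 135 mm.

Two posts, two rails, 8 pickets — a fence section. Span 2093 mm holds 8 pickets of 109 mm with 9 equal gaps: ⌊(2093 − 8·109) / 9⌋ = 135 mm.


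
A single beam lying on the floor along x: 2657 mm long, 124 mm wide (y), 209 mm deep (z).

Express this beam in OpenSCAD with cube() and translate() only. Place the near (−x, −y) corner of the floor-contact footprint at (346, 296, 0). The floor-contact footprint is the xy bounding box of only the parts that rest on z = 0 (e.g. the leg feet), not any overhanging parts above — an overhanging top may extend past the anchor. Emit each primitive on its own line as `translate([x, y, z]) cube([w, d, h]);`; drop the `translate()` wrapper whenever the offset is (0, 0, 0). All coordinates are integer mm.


translate([346, 296, 0]) cube([2657, 124, 209]);


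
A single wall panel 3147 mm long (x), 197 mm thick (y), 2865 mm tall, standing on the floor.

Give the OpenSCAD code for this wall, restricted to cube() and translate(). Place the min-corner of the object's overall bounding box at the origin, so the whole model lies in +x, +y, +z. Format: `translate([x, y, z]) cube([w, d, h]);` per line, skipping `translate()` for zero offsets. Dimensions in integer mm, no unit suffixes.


cube([3147, 197, 2865]);


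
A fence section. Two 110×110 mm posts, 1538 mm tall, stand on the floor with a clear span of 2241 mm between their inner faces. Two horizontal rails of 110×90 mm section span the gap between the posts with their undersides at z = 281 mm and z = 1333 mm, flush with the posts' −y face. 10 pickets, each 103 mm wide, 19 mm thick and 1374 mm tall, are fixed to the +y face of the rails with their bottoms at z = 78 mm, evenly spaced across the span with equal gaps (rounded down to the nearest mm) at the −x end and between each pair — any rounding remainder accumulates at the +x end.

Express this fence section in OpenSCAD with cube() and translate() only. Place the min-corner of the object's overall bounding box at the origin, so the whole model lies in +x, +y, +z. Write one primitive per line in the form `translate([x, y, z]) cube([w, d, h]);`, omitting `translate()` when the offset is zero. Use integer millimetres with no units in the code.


cube([110, 110, 1538]);
translate([2351, 0, 0]) cube([110, 110, 1538]);
translate([110, 0, 281]) cube([2241, 110, 90]);
translate([110, 0, 1333]) cube([2241, 110, 90]);
translate([220, 110, 78]) cube([103, 19, 1374]);
translate([433, 110, 78]) cube([103, 19, 1374]);
translate([646, 110, 78]) cube([103, 19, 1374]);
translate([859, 110, 78]) cube([103, 19, 1374]);
translate([1072, 110, 78]) cube([103, 19, 1374]);
translate([1285, 110, 78]) cube([103, 19, 1374]);
translate([1498, 110, 78]) cube([103, 19, 1374]);
translate([1711, 110, 78]) cube([103, 19, 1374]);
translate([1924, 110, 78]) cube([103, 19, 1374]);
translate([2137, 110, 78]) cube([103, 19, 1374]);


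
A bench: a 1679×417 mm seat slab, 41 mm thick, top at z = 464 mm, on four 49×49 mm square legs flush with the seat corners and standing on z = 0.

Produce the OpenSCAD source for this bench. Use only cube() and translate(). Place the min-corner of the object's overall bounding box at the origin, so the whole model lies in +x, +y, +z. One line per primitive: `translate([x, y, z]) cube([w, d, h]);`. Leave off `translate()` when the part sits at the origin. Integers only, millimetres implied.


translate([0, 0, 423]) cube([1679, 417, 41]);
cube([49, 49, 423]);
translate([0, 368, 0]) cube([49, 49, 423]);
translate([1630, 0, 0]) cube([49, 49, 423]);
translate([1630, 368, 0]) cube([49, 49, 423]);


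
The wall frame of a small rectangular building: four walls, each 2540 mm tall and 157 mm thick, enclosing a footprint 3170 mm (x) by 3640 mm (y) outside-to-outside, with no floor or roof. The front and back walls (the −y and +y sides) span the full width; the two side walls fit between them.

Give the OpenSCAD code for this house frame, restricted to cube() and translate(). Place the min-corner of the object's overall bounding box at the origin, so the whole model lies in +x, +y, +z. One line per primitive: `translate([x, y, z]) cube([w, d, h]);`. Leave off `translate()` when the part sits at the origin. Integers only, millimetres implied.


cube([3170, 157, 2540]);
translate([0, 3483, 0]) cube([3170, 157, 2540]);
translate([0, 157, 0]) cube([157, 3326, 2540]);
translate([3013, 157, 0]) cube([157, 3326, 2540]);


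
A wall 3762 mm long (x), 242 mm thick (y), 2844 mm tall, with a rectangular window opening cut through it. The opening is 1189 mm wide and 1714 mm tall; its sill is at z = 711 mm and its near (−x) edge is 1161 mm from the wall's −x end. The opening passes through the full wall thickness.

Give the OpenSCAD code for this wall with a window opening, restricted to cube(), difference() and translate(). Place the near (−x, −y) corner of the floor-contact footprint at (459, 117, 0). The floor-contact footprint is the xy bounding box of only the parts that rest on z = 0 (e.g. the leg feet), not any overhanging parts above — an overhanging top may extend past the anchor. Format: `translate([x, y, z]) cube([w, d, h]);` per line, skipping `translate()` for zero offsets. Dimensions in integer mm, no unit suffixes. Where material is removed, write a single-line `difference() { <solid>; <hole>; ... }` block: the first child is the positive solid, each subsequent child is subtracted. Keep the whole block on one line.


difference() { translate([459, 117, 0]) cube([3762, 242, 2844]); translate([1620, 117, 711]) cube([1189, 242, 1714]); }
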